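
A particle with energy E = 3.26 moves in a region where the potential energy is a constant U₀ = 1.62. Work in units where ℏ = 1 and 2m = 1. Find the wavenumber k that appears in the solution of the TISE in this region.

With E > U₀ the solution is oscillatory, ψ ∝ e^{±ikx} with k = √(2m(E − U₀))/ℏ.
k = √(2 × 0.5 × 1.64) = 1.281.

k = 1.28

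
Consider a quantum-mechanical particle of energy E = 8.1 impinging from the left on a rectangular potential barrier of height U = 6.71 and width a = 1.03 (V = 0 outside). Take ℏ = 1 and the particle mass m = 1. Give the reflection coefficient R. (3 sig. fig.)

E > U: inside the barrier k₂ = √(2m(E − U))/ℏ = 1.667, k₂a = 1.717.
Matching at both interfaces gives T⁻¹ = 1 + U² sin²(k₂a) / [4E(E − U)] = 1.978, hence T = 0.505.
R = 1 − T = 0.495.

R = 0.495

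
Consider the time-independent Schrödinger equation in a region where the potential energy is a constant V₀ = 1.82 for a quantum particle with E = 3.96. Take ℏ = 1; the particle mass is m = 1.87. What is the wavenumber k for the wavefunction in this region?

With E > V₀ the solution is oscillatory, ψ ∝ e^{±ikx} with k = √(2m(E − V₀))/ℏ.
k = √(2 × 1.87 × 2.14) = 2.829.

k = 2.83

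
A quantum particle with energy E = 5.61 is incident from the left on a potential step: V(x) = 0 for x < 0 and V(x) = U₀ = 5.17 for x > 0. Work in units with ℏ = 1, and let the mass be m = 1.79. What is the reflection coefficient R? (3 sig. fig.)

R = 0.316

The wavenumbers are k₁ = √(2mE)/ℏ = 4.481 on the left and k₂ = √(2m(E − U₀))/ℏ = 1.255 on the right.
Matching ψ and ψ′ at x = 0 gives r = (k₁ − k₂)/(k₁ + k₂), so R = r² = 0.3163 and T = 1 − R = 0.6837.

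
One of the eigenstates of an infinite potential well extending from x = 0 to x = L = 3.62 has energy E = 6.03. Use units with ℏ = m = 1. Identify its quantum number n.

n = 4

For an infinite well E_n = n²π²ℏ²/(2mL²), so n = (L/πℏ)√(2mE).
n = (3.62/π) × √(2 × 1 × 6.03) = 4.002 → n = 4.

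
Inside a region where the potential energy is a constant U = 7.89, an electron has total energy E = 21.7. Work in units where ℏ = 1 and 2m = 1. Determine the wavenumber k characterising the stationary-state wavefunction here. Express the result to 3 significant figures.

k = 3.72

With E > U the solution is oscillatory, ψ ∝ e^{±ikx} with k = √(2m(E − U))/ℏ.
k = √(2 × 0.5 × 13.81) = 3.716.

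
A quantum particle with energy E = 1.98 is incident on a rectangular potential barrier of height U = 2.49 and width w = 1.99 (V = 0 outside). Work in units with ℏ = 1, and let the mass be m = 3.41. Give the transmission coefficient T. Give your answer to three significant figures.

E < U: inside the barrier ψ ∝ e^{±κx} with κ = √(2m(U − E))/ℏ = 1.865.
κw = 3.711, sinh(κw) = 20.44.
The exact tunnelling result is T⁻¹ = 1 + U² sinh²(κw) / [4E(U − E)] = 642.4, so T = 0.00156.

T = 0.00156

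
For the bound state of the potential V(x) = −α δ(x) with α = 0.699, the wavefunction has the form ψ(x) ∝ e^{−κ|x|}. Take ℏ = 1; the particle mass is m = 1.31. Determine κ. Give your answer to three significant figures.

Integrate −(ℏ²/2m)ψ'' − αδ(x)ψ = Eψ from −ε to +ε: the ψ'' term gives ψ'(0⁺) − ψ'(0⁻) and the δ term gives −(2mα/ℏ²)ψ(0).
With ψ ∝ e^{−κ|x|} this yields −2κ = −2mα/ℏ², so κ = mα/ℏ² = 0.9157.

κ = 0.916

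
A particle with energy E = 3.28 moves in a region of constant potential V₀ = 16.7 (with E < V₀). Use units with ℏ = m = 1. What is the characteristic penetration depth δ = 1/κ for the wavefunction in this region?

Since E < V₀ the TISE in this region is ψ'' = κ²ψ with κ = √(2m(V₀ − E))/ℏ.
κ = √(2 × 1 × 13.42) = 5.181. The penetration depth is δ = 1/κ = 0.193.

δ = 0.193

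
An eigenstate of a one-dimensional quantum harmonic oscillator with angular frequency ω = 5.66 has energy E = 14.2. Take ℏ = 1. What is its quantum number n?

Invert E_n = (n + ½)ℏω: n = E/ℏω − ½ = 2.009, so n = 2.

n = 2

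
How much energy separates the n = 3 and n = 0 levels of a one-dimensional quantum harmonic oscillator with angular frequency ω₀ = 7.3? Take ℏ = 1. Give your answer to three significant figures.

ΔE = 21.9

E_n = ℏω₀(n + ½), so ΔE = (3 − 0) ℏω₀ = 3 × 7.3 = 21.90.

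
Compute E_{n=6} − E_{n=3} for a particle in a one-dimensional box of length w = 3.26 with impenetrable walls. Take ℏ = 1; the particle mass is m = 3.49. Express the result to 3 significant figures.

E_n = n²π²ℏ²/(2mw²), so ΔE = (6² − 3²) π²ℏ²/(2mw²).
ΔE = 27 × π² / (2 × 3.49 × 3.26²) = 3.592.

ΔE = 3.59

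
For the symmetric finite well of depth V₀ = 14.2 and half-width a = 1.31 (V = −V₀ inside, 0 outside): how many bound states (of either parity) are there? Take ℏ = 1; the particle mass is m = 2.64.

N = 8

The dimensionless depth is z₀ = a√(2mV₀)/ℏ = 1.31 × √(74.98) = 11.34.
The even/odd transcendental equations gain one root per π/2 in z₀, giving N = 1 + ⌊2z₀/π⌋ = 1 + ⌊7.221⌋ = 8.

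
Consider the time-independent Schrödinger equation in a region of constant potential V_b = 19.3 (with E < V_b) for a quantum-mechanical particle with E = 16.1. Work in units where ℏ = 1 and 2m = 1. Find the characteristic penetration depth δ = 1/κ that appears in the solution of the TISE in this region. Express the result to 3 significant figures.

δ = 0.559

Since E < V_b the TISE in this region is ψ'' = κ²ψ with κ = √(2m(V_b − E))/ℏ.
κ = √(2 × 0.5 × 3.2) = 1.789. The penetration depth is δ = 1/κ = 0.559.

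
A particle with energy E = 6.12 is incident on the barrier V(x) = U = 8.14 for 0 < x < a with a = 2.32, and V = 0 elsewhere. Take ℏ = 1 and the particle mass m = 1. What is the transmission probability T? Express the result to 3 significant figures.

E < U: inside the barrier ψ ∝ e^{±κx} with κ = √(2m(U − E))/ℏ = 2.010.
κa = 4.663, sinh(κa) = 52.98.
The exact tunnelling result is T⁻¹ = 1 + U² sinh²(κa) / [4E(U − E)] = 3762, so T = 0.000266.

T = 0.000266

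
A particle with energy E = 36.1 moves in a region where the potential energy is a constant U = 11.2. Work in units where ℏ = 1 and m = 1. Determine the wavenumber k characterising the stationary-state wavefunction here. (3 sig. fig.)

With E > U the solution is oscillatory, ψ ∝ e^{±ikx} with k = √(2m(E − U))/ℏ.
k = √(2 × 1 × 24.9) = 7.057.

k = 7.06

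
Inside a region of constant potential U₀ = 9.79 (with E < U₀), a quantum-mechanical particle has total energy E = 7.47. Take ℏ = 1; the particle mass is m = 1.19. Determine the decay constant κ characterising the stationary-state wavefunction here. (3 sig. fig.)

κ = 2.35

Since E < U₀ the TISE in this region is ψ'' = κ²ψ with κ = √(2m(U₀ − E))/ℏ.
κ = √(2 × 1.19 × 2.32) = 2.350.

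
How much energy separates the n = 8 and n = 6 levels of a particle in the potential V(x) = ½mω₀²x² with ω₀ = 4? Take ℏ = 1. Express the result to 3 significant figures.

E_n = ℏω₀(n + ½), so ΔE = (8 − 6) ℏω₀ = 2 × 4 = 8.000.

ΔE = 8.00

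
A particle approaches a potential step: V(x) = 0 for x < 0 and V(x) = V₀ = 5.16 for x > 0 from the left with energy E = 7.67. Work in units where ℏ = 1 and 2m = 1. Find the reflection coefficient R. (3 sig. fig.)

R = 0.0741

On each side the TISE gives plane waves with k = √(2m(E − V))/ℏ: k₁ = √(2·½·7.67) = 2.769, k₂ = √(2·½·2.51) = 1.584.
Continuity of ψ and ψ′ at the step yields the reflection amplitude r = (k₁ − k₂)/(k₁ + k₂) = 0.2722; thus R = |r|² = 0.07410, T = 0.9259.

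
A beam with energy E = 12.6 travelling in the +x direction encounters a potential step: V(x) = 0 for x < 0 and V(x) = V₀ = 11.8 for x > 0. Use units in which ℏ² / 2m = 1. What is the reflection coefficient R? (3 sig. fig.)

On each side the TISE gives plane waves with k = √(2m(E − V))/ℏ: k₁ = √(2·½·12.6) = 3.550, k₂ = √(2·½·0.8) = 0.8944.
Matching ψ and ψ′ at x = 0 gives r = (k₁ − k₂)/(k₁ + k₂), so R = r² = 0.3570 and T = 1 − R = 0.6430.

R = 0.357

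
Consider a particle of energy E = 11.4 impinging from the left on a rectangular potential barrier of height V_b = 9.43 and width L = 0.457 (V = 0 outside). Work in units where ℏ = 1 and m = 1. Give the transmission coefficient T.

T = 0.619

Above the barrier the interior wavenumber is k₂ = √(2m(E − V_b))/ℏ = 1.985, giving phase k₂L = 0.9071.
Matching at both interfaces gives T⁻¹ = 1 + V_b² sin²(k₂L) / [4E(E − V_b)] = 1.614, hence T = 0.619.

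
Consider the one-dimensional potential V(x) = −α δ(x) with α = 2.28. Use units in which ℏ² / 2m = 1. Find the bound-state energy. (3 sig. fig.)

E = -1.30

For x ≠ 0 the bound state is ψ ∝ e^{−κ|x|}; integrating the TISE across the delta gives the cusp condition 2κ = 2mα/ℏ², so κ = 1.140.
Then E = −ℏ²κ²/(2m) = −mα²/(2ℏ²) = -1.300.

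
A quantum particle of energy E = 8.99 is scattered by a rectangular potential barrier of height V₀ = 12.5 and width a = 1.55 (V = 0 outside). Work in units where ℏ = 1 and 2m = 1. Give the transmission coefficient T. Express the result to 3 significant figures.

T = 0.00967

E < V₀: inside the barrier ψ ∝ e^{±κx} with κ = √(2m(V₀ − E))/ℏ = 1.873.
κa = 2.904, sinh(κa) = 9.095.
Matching ψ, ψ′ at both faces gives T = [1 + V₀² sinh²(κa) / (4E(V₀ − E))]⁻¹ = 1/103.4 = 0.00967.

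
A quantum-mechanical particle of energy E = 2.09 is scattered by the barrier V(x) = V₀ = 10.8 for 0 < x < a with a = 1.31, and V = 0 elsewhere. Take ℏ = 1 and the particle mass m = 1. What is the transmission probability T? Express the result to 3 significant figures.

T = 0.0000445

Since E < V₀ the interior solution is evanescent with decay constant κ = √(2m(V₀ − E))/ℏ = 4.174.
κa = 5.468, sinh(κa) = 118.4.
The exact tunnelling result is T⁻¹ = 1 + V₀² sinh²(κa) / [4E(V₀ − E)] = 22470, so T = 0.0000445.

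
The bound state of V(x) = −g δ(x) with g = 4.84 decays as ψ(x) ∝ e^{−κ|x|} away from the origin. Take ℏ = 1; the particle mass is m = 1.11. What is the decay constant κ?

κ = 5.37

Integrate −(ℏ²/2m)ψ'' − gδ(x)ψ = Eψ from −ε to +ε: the ψ'' term gives ψ'(0⁺) − ψ'(0⁻) and the δ term gives −(2mg/ℏ²)ψ(0).
With ψ ∝ e^{−κ|x|} this yields −2κ = −2mg/ℏ², so κ = mg/ℏ² = 5.372.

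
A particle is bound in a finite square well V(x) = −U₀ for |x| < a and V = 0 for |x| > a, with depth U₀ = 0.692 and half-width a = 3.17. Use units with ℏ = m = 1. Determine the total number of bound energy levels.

N = 3

The dimensionless depth is z₀ = a√(2mU₀)/ℏ = 3.17 × √(1.384) = 3.729.
A new bound state (alternating even/odd) appears each time z₀ passes a multiple of π/2, so N = ⌊2z₀/π⌋ + 1 = ⌊2.374⌋ + 1 = 3.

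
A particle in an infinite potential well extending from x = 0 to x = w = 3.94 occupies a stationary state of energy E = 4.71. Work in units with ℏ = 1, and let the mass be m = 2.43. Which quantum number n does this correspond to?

For an infinite well E_n = n²π²ℏ²/(2mw²), so n = (w/πℏ)√(2mE).
n = (3.94/π) × √(2 × 2.43 × 4.71) = 6.000 → n = 6.

n = 6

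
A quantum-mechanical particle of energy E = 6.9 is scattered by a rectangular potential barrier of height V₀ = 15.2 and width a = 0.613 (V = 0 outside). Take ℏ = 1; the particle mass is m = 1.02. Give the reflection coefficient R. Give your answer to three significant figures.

Since E < V₀ the interior solution is evanescent with decay constant κ = √(2m(V₀ − E))/ℏ = 4.115.
κa = 2.522, sinh(κa) = 6.189.
The exact tunnelling result is T⁻¹ = 1 + V₀² sinh²(κa) / [4E(V₀ − E)] = 39.63, so T = 0.0252.
R = 1 − T = 0.975.

R = 0.975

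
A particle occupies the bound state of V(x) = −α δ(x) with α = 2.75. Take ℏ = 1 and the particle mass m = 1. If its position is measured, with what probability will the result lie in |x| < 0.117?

The normalised bound state is ψ = √κ e^{−κ|x|} with κ = mα/ℏ² = 2.750.
P(|x| < d) = ∫_{−d}^{d} κ e^{−2κ|x|} dx = 1 − e^{−2κd} = 1 − e^{−0.6435} = 0.4745.

P = 0.475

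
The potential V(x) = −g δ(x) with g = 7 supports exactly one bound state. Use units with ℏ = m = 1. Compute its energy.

For x ≠ 0 the bound state is ψ ∝ e^{−κ|x|}; integrating the TISE across the delta gives the cusp condition 2κ = 2mg/ℏ², so κ = 7.000.
Then E = −ℏ²κ²/(2m) = −mg²/(2ℏ²) = -24.50.

E = -24.5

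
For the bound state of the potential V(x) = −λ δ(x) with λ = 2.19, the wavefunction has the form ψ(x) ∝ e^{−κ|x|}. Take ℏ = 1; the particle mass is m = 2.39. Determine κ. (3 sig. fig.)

κ = 5.23

Integrating the TISE across x = 0 gives the cusp condition ψ'(0⁺) − ψ'(0⁻) = −(2mλ/ℏ²)ψ(0).
With ψ ∝ e^{−κ|x|} this yields −2κ = −2mλ/ℏ², so κ = mλ/ℏ² = 5.234.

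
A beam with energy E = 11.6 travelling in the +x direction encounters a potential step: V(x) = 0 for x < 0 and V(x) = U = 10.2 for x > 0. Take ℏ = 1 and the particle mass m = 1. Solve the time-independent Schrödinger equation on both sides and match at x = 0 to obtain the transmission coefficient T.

T = 0.765

The wavenumbers are k₁ = √(2mE)/ℏ = 4.817 on the left and k₂ = √(2m(E − U))/ℏ = 1.673 on the right.
Matching ψ and ψ′ at x = 0 gives r = (k₁ − k₂)/(k₁ + k₂), so R = r² = 0.2346 and T = 1 − R = 0.7654.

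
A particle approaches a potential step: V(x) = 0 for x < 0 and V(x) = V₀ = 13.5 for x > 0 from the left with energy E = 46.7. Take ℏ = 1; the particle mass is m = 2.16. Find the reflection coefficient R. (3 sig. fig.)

R = 0.00724

On each side the TISE gives plane waves with k = √(2m(E − V))/ℏ: k₁ = √(2·2.16·46.7) = 14.20, k₂ = √(2·2.16·33.2) = 11.98.
Continuity of ψ and ψ′ at the step yields the reflection amplitude r = (k₁ − k₂)/(k₁ + k₂) = 0.08509; thus R = |r|² = 0.007241, T = 0.9928.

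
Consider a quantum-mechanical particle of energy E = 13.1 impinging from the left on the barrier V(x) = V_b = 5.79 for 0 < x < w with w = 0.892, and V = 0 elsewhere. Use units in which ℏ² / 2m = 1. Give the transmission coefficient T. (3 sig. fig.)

E > V_b: inside the barrier k₂ = √(2m(E − V_b))/ℏ = 2.704, k₂w = 2.412.
Matching at both interfaces gives T⁻¹ = 1 + V_b² sin²(k₂w) / [4E(E − V_b)] = 1.039, hence T = 0.963.

T = 0.963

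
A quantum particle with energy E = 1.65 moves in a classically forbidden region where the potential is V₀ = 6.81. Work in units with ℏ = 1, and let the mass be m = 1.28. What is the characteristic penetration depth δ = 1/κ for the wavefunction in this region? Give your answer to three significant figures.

Since E < V₀ the TISE in this region is ψ'' = κ²ψ with κ = √(2m(V₀ − E))/ℏ.
κ = √(2 × 1.28 × 5.16) = 3.635. The penetration depth is δ = 1/κ = 0.275.

δ = 0.275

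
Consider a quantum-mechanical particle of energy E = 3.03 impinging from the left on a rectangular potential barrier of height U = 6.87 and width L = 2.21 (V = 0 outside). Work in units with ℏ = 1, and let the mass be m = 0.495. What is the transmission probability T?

T = 0.000713

E < U: inside the barrier ψ ∝ e^{±κx} with κ = √(2m(U − E))/ℏ = 1.950.
κL = 4.309, sinh(κL) = 37.18.
The exact tunnelling result is T⁻¹ = 1 + U² sinh²(κL) / [4E(U − E)] = 1403, so T = 0.000713.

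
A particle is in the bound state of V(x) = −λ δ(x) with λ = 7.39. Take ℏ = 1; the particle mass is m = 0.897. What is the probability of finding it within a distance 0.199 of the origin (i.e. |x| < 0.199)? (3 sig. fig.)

The normalised bound state is ψ = √κ e^{−κ|x|} with κ = mλ/ℏ² = 6.629.
P(|x| < d) = ∫_{−d}^{d} κ e^{−2κ|x|} dx = 1 − e^{−2κd} = 1 − e^{−2.638} = 0.9285.

P = 0.929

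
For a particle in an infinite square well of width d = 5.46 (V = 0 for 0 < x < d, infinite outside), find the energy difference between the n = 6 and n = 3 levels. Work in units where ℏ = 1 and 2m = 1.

ΔE = 8.94

E_n = n²π²ℏ²/(2md²), so ΔE = (6² − 3²) π²ℏ²/(2md²).
ΔE = 27 × π² / (2 × 0.5 × 5.46²) = 8.939.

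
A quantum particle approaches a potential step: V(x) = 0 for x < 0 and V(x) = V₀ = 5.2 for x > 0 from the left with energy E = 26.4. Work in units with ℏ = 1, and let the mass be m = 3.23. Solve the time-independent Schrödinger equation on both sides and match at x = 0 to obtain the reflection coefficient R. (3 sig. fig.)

R = 0.00300

On each side the TISE gives plane waves with k = √(2m(E − V))/ℏ: k₁ = √(2·3.23·26.4) = 13.06, k₂ = √(2·3.23·21.2) = 11.70.
Continuity of ψ and ψ′ at the step yields the reflection amplitude r = (k₁ − k₂)/(k₁ + k₂) = 0.05479; thus R = |r|² = 0.003001, T = 0.9970.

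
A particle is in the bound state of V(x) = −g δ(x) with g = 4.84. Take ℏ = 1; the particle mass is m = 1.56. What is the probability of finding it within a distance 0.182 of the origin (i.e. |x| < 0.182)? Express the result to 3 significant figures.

The normalised bound state is ψ = √κ e^{−κ|x|} with κ = mg/ℏ² = 7.550.
P(|x| < d) = ∫_{−d}^{d} κ e^{−2κ|x|} dx = 1 − e^{−2κd} = 1 − e^{−2.748} = 0.9360.

P = 0.936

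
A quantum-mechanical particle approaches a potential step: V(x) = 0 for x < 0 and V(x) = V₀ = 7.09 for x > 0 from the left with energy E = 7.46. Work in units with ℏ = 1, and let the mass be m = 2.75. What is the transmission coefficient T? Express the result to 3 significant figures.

On each side the TISE gives plane waves with k = √(2m(E − V))/ℏ: k₁ = √(2·2.75·7.46) = 6.405, k₂ = √(2·2.75·0.37) = 1.427.
Continuity of ψ and ψ′ at the step yields the reflection amplitude r = (k₁ − k₂)/(k₁ + k₂) = 0.6357; thus R = |r|² = 0.4041, T = 0.5959.

T = 0.596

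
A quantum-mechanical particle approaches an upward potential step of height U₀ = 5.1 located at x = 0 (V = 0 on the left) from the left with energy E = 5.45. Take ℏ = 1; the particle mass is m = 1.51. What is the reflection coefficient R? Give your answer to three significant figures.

The wavenumbers are k₁ = √(2mE)/ℏ = 4.057 on the left and k₂ = √(2m(E − U₀))/ℏ = 1.028 on the right.
Matching ψ and ψ′ at x = 0 gives r = (k₁ − k₂)/(k₁ + k₂), so R = r² = 0.3548 and T = 1 − R = 0.6452.

R = 0.355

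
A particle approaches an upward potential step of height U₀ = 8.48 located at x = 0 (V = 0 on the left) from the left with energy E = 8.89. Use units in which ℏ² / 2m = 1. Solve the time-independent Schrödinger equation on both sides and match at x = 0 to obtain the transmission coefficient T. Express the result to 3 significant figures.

On each side the TISE gives plane waves with k = √(2m(E − V))/ℏ: k₁ = √(2·½·8.89) = 2.982, k₂ = √(2·½·0.41) = 0.6403.
Continuity of ψ and ψ′ at the step yields the reflection amplitude r = (k₁ − k₂)/(k₁ + k₂) = 0.6464; thus R = |r|² = 0.4179, T = 0.5821.

T = 0.582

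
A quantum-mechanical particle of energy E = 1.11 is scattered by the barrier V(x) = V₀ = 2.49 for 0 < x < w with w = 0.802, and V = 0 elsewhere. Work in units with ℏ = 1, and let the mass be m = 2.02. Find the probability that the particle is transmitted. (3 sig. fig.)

T = 0.0857

E < V₀: inside the barrier ψ ∝ e^{±κx} with κ = √(2m(V₀ − E))/ℏ = 2.361.
κw = 1.894, sinh(κw) = 3.247.
Matching ψ, ψ′ at both faces gives T = [1 + V₀² sinh²(κw) / (4E(V₀ − E))]⁻¹ = 1/11.67 = 0.0857.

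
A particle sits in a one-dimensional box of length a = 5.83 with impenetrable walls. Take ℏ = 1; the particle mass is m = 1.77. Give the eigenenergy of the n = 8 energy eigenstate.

E = 5.25

The infinite-well eigenfunctions ψ_n = √(2/a) sin(nπx/a) vanish at both walls, giving E_n = n²π²ℏ²/(2ma²).
E_8 = 8² × π² / (2 × 1.77 × 5.83²) = 5.250.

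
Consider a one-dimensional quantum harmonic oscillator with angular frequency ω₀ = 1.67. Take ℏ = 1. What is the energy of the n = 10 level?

E = 17.5

Using E_n = (n + ½)ℏω₀: E_10 = 10.5 × 1.67 = 17.54.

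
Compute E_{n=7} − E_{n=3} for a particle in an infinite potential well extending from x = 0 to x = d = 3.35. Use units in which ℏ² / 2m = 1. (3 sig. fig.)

ΔE = 35.2

E_n = n²π²ℏ²/(2md²), so ΔE = (7² − 3²) π²ℏ²/(2md²).
ΔE = 40 × π² / (2 × 0.5 × 3.35²) = 35.18.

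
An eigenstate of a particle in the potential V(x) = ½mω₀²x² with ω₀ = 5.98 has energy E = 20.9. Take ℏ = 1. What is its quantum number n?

Invert E_n = (n + ½)ℏω₀: n = E/ℏω₀ − ½ = 2.995, so n = 3.

n = 3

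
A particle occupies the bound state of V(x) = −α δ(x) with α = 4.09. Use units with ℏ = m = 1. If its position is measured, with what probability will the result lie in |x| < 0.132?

The normalised bound state is ψ = √κ e^{−κ|x|} with κ = mα/ℏ² = 4.090.
P(|x| < d) = ∫_{−d}^{d} κ e^{−2κ|x|} dx = 1 − e^{−2κd} = 1 − e^{−1.080} = 0.6603.

P = 0.660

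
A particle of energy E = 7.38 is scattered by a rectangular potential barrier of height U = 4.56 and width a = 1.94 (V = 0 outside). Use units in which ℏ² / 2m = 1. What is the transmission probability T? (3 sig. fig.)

T = 0.997

E > U: inside the barrier k₂ = √(2m(E − U))/ℏ = 1.679, k₂a = 3.258.
Matching at both interfaces gives T⁻¹ = 1 + U² sin²(k₂a) / [4E(E − U)] = 1.003, hence T = 0.997.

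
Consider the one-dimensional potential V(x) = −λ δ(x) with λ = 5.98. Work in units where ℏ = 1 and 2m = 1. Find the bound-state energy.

The bound state is ψ(x) = √κ e^{−κ|x|}. The derivative jump ψ'(0⁺) − ψ'(0⁻) = −(2mλ/ℏ²)ψ(0) fixes κ = mλ/ℏ² = 2.990.
Then E = −ℏ²κ²/(2m) = −mλ²/(2ℏ²) = -8.940.

E = -8.94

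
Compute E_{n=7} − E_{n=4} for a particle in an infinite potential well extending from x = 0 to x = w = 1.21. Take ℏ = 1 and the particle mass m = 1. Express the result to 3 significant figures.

E_n = n²π²ℏ²/(2mw²), so ΔE = (7² − 4²) π²ℏ²/(2mw²).
ΔE = 33 × π² / (2 × 1 × 1.21²) = 111.2.

ΔE = 111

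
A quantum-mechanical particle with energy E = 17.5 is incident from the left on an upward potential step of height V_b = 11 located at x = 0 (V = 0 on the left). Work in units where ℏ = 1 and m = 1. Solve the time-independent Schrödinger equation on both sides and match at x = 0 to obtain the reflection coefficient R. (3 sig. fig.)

R = 0.0589

On each side the TISE gives plane waves with k = √(2m(E − V))/ℏ: k₁ = √(2·1·17.5) = 5.916, k₂ = √(2·1·6.5) = 3.606.
Matching ψ and ψ′ at x = 0 gives r = (k₁ − k₂)/(k₁ + k₂), so R = r² = 0.05888 and T = 1 − R = 0.9411.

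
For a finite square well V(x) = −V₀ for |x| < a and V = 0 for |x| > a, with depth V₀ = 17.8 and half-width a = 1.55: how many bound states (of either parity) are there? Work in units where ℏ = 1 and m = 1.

N = 6

The dimensionless depth is z₀ = a√(2mV₀)/ℏ = 1.55 × √(35.60) = 9.248.
The even/odd transcendental equations gain one root per π/2 in z₀, giving N = 1 + ⌊2z₀/π⌋ = 1 + ⌊5.888⌋ = 6.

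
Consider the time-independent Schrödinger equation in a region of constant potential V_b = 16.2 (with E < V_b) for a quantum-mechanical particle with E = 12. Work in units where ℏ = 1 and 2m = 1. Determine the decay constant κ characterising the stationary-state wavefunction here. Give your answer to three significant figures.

κ = 2.05

Since E < V_b the TISE in this region is ψ'' = κ²ψ with κ = √(2m(V_b − E))/ℏ.
κ = √(2 × 0.5 × 4.2) = 2.049.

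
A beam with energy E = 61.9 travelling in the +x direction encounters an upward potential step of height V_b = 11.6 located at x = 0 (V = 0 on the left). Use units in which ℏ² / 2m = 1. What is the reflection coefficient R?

R = 0.00269

The wavenumbers are k₁ = √(2mE)/ℏ = 7.868 on the left and k₂ = √(2m(E − V_b))/ℏ = 7.092 on the right.
Matching ψ and ψ′ at x = 0 gives r = (k₁ − k₂)/(k₁ + k₂), so R = r² = 0.002687 and T = 1 − R = 0.9973.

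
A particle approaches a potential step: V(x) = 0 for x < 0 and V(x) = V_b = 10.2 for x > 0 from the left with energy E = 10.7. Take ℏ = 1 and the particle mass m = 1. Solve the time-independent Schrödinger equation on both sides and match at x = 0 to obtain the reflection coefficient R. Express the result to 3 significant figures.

The wavenumbers are k₁ = √(2mE)/ℏ = 4.626 on the left and k₂ = √(2m(E − V_b))/ℏ = 1.000 on the right.
Matching ψ and ψ′ at x = 0 gives r = (k₁ − k₂)/(k₁ + k₂), so R = r² = 0.4154 and T = 1 − R = 0.5846.

R = 0.415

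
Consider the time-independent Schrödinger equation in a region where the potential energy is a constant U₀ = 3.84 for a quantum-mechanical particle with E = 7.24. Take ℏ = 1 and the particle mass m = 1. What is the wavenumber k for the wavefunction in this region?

k = 2.61

With E > U₀ the solution is oscillatory, ψ ∝ e^{±ikx} with k = √(2m(E − U₀))/ℏ.
k = √(2 × 1 × 3.4) = 2.608.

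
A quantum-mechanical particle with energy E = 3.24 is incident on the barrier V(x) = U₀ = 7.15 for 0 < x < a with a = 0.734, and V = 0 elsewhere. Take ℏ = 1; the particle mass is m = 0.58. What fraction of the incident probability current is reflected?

E < U₀: inside the barrier ψ ∝ e^{±κx} with κ = √(2m(U₀ − E))/ℏ = 2.130.
κa = 1.563, sinh(κa) = 2.282.
Matching ψ, ψ′ at both faces gives T = [1 + U₀² sinh²(κa) / (4E(U₀ − E))]⁻¹ = 1/6.255 = 0.160.
R = 1 − T = 0.840.

R = 0.840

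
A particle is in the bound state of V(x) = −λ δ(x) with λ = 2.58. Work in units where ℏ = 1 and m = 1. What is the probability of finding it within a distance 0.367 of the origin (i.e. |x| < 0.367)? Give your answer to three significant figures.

P = 0.849

The normalised bound state is ψ = √κ e^{−κ|x|} with κ = mλ/ℏ² = 2.580.
P(|x| < d) = ∫_{−d}^{d} κ e^{−2κ|x|} dx = 1 − e^{−2κd} = 1 − e^{−1.894} = 0.8495.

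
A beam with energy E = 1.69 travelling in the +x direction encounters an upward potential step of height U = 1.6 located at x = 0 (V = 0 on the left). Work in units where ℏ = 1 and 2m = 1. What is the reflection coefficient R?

The wavenumbers are k₁ = √(2mE)/ℏ = 1.300 on the left and k₂ = √(2m(E − U))/ℏ = 0.3000 on the right.
Continuity of ψ and ψ′ at the step yields the reflection amplitude r = (k₁ − k₂)/(k₁ + k₂) = 0.6250; thus R = |r|² = 0.3906, T = 0.6094.

R = 0.391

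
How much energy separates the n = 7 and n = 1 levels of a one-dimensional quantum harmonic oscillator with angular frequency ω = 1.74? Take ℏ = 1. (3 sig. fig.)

ΔE = 10.4

E_n = ℏω(n + ½), so ΔE = (7 − 1) ℏω = 6 × 1.74 = 10.44.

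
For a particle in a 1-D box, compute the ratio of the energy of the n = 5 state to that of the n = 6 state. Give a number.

0.694444

Since E_n ∝ n², the ratio is (5/6)² = 0.694444.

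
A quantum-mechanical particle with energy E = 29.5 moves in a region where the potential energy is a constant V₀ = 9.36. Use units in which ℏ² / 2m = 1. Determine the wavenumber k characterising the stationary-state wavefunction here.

With E > V₀ the solution is oscillatory, ψ ∝ e^{±ikx} with k = √(2m(E − V₀))/ℏ.
k = √(2 × 0.5 × 20.14) = 4.488.

k = 4.49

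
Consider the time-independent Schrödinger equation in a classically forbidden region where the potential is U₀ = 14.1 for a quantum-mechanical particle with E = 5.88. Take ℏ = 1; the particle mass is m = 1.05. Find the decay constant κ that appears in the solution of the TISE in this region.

Since E < U₀ the TISE in this region is ψ'' = κ²ψ with κ = √(2m(U₀ − E))/ℏ.
κ = √(2 × 1.05 × 8.22) = 4.155.

κ = 4.15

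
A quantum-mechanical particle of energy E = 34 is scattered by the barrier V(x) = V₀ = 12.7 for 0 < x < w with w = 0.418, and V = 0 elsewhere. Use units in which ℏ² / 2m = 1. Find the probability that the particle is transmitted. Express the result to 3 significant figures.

E > V₀: inside the barrier k₂ = √(2m(E − V₀))/ℏ = 4.615, k₂w = 1.929.
T = [1 + V₀² sin²(k₂w) / (4E(E − V₀))]⁻¹ = 1/1.049 = 0.953.

T = 0.953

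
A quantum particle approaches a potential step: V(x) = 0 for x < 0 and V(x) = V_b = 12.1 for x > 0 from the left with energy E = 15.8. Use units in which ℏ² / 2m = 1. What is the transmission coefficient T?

The wavenumbers are k₁ = √(2mE)/ℏ = 3.975 on the left and k₂ = √(2m(E − V_b))/ℏ = 1.924 on the right.
Matching ψ and ψ′ at x = 0 gives r = (k₁ − k₂)/(k₁ + k₂), so R = r² = 0.1210 and T = 1 − R = 0.8790.

T = 0.879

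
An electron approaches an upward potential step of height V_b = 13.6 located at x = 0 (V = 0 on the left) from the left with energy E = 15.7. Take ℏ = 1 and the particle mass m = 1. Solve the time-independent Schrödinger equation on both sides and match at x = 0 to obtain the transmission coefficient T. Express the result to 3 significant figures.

T = 0.784

The wavenumbers are k₁ = √(2mE)/ℏ = 5.604 on the left and k₂ = √(2m(E − V_b))/ℏ = 2.049 on the right.
Matching ψ and ψ′ at x = 0 gives r = (k₁ − k₂)/(k₁ + k₂), so R = r² = 0.2157 and T = 1 − R = 0.7843.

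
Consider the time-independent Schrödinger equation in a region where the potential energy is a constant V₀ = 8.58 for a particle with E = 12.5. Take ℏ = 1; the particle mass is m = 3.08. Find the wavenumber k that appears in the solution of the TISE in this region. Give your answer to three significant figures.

With E > V₀ the solution is oscillatory, ψ ∝ e^{±ikx} with k = √(2m(E − V₀))/ℏ.
k = √(2 × 3.08 × 3.92) = 4.914.

k = 4.91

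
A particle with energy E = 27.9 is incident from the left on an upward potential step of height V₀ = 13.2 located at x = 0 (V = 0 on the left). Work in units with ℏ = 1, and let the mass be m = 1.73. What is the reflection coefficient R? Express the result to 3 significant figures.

On each side the TISE gives plane waves with k = √(2m(E − V))/ℏ: k₁ = √(2·1.73·27.9) = 9.825, k₂ = √(2·1.73·14.7) = 7.132.
Matching ψ and ψ′ at x = 0 gives r = (k₁ − k₂)/(k₁ + k₂), so R = r² = 0.02523 and T = 1 − R = 0.9748.

R = 0.0252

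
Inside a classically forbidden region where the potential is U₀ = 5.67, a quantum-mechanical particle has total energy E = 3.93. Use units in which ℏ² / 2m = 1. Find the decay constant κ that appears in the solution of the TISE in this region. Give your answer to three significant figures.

κ = 1.32

Since E < U₀ the TISE in this region is ψ'' = κ²ψ with κ = √(2m(U₀ − E))/ℏ.
κ = √(2 × 0.5 × 1.74) = 1.319.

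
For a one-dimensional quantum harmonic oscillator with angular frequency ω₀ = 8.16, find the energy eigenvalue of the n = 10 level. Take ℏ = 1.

E = 85.7

Using E_n = (n + ½)ℏω₀: E_10 = 10.5 × 8.16 = 85.68.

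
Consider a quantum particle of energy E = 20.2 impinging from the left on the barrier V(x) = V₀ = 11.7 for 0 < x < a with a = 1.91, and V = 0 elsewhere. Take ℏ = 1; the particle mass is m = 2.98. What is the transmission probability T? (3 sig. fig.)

T = 0.872

Above the barrier the interior wavenumber is k₂ = √(2m(E − V₀))/ℏ = 7.118, giving phase k₂a = 13.59.
Matching at both interfaces gives T⁻¹ = 1 + V₀² sin²(k₂a) / [4E(E − V₀)] = 1.146, hence T = 0.872.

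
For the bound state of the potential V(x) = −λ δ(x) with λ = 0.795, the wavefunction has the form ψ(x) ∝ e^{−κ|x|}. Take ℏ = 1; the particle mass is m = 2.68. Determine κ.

Integrate −(ℏ²/2m)ψ'' − λδ(x)ψ = Eψ from −ε to +ε: the ψ'' term gives ψ'(0⁺) − ψ'(0⁻) and the δ term gives −(2mλ/ℏ²)ψ(0).
With ψ ∝ e^{−κ|x|} this yields −2κ = −2mλ/ℏ², so κ = mλ/ℏ² = 2.131.

κ = 2.13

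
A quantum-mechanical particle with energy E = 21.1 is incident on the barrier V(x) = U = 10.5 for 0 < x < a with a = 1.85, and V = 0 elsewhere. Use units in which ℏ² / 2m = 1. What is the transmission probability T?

Above the barrier the interior wavenumber is k₂ = √(2m(E − U))/ℏ = 3.256, giving phase k₂a = 6.023.
T = [1 + U² sin²(k₂a) / (4E(E − U))]⁻¹ = 1/1.008 = 0.992.

T = 0.992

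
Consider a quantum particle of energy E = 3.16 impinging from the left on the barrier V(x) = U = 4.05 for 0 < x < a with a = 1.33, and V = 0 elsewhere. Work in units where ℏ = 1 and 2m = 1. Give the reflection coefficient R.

R = 0.791

Since E < U the interior solution is evanescent with decay constant κ = √(2m(U − E))/ℏ = 0.9434.
κa = 1.255, sinh(κa) = 1.611.
The exact tunnelling result is T⁻¹ = 1 + U² sinh²(κa) / [4E(U − E)] = 4.783, so T = 0.209.
R = 1 − T = 0.791.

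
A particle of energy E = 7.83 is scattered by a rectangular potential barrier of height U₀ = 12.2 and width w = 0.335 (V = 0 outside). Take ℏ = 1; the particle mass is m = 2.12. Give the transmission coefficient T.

T = 0.187

Since E < U₀ the interior solution is evanescent with decay constant κ = √(2m(U₀ − E))/ℏ = 4.305.
κw = 1.442, sinh(κw) = 1.996.
The exact tunnelling result is T⁻¹ = 1 + U₀² sinh²(κw) / [4E(U₀ − E)] = 5.334, so T = 0.187.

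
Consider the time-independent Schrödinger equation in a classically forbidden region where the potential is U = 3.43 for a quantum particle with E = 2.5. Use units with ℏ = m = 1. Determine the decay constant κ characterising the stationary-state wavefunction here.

κ = 1.36

Since E < U the TISE in this region is ψ'' = κ²ψ with κ = √(2m(U − E))/ℏ.
κ = √(2 × 1 × 0.93) = 1.364.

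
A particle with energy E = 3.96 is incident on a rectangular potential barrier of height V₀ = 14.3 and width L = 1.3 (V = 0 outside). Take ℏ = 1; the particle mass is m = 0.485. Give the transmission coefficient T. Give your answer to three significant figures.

T = 0.000850

E < V₀: inside the barrier ψ ∝ e^{±κx} with κ = √(2m(V₀ − E))/ℏ = 3.167.
κL = 4.117, sinh(κL) = 30.68.
The exact tunnelling result is T⁻¹ = 1 + V₀² sinh²(κL) / [4E(V₀ − E)] = 1176, so T = 0.000850.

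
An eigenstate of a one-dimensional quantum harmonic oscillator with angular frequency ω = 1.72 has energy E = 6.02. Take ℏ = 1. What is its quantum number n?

n = 3

Invert E_n = (n + ½)ℏω: n = E/ℏω − ½ = 3.000, so n = 3.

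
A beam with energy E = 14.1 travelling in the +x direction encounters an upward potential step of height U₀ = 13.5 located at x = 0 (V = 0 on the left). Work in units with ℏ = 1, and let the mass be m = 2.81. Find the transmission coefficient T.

T = 0.567

The wavenumbers are k₁ = √(2mE)/ℏ = 8.902 on the left and k₂ = √(2m(E − U₀))/ℏ = 1.836 on the right.
Continuity of ψ and ψ′ at the step yields the reflection amplitude r = (k₁ − k₂)/(k₁ + k₂) = 0.6580; thus R = |r|² = 0.4329, T = 0.5671.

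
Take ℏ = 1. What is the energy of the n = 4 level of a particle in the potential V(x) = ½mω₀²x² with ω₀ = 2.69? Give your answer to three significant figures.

E = 12.1

Using E_n = (n + ½)ℏω₀: E_4 = 4.5 × 2.69 = 12.11.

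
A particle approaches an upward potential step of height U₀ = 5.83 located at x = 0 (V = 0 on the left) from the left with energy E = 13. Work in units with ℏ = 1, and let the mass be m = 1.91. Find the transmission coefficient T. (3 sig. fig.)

On each side the TISE gives plane waves with k = √(2m(E − V))/ℏ: k₁ = √(2·1.91·13) = 7.047, k₂ = √(2·1.91·7.17) = 5.233.
Matching ψ and ψ′ at x = 0 gives r = (k₁ − k₂)/(k₁ + k₂), so R = r² = 0.02181 and T = 1 − R = 0.9782.

T = 0.978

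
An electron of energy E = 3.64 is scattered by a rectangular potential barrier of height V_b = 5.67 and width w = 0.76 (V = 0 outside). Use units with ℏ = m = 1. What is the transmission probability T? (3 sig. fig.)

T = 0.159

E < V_b: inside the barrier ψ ∝ e^{±κx} with κ = √(2m(V_b − E))/ℏ = 2.015.
κw = 1.531, sinh(κw) = 2.204.
The exact tunnelling result is T⁻¹ = 1 + V_b² sinh²(κw) / [4E(V_b − E)] = 6.284, so T = 0.159.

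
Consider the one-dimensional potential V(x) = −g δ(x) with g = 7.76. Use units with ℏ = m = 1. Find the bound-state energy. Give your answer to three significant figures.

E = -30.1

The bound state is ψ(x) = √κ e^{−κ|x|}. The derivative jump ψ'(0⁺) − ψ'(0⁻) = −(2mg/ℏ²)ψ(0) fixes κ = mg/ℏ² = 7.760.
Then E = −ℏ²κ²/(2m) = −mg²/(2ℏ²) = -30.11.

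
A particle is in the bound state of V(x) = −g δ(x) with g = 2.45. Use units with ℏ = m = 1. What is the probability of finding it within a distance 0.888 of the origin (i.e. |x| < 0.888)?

P = 0.987

The normalised bound state is ψ = √κ e^{−κ|x|} with κ = mg/ℏ² = 2.450.
P(|x| < d) = ∫_{−d}^{d} κ e^{−2κ|x|} dx = 1 − e^{−2κd} = 1 − e^{−4.351} = 0.9871.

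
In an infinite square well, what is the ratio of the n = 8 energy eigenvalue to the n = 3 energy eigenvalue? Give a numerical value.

7.11111

E_n = n²π²ℏ²/(2mL²) so the ratio is n₂²/n₁² = 64/9 = 7.11111.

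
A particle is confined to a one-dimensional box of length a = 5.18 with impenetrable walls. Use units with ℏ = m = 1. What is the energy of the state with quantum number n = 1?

E = 0.184

Requiring ψ(0) = ψ(a) = 0 quantises k = nπ/a, hence E_n = ℏ²k²/2m = n²π²ℏ²/(2ma²).
E_1 = 1² × π² / (2 × 1 × 5.18²) = 0.1839.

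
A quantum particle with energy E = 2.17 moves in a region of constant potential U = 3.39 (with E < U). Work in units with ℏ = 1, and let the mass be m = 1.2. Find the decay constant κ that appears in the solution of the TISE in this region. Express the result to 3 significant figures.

κ = 1.71

Since E < U the TISE in this region is ψ'' = κ²ψ with κ = √(2m(U − E))/ℏ.
κ = √(2 × 1.2 × 1.22) = 1.711.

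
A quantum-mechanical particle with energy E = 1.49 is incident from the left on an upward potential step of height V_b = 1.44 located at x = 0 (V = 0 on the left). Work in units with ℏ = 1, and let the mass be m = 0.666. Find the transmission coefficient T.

The wavenumbers are k₁ = √(2mE)/ℏ = 1.409 on the left and k₂ = √(2m(E − V_b))/ℏ = 0.2581 on the right.
Matching ψ and ψ′ at x = 0 gives r = (k₁ − k₂)/(k₁ + k₂), so R = r² = 0.4766 and T = 1 − R = 0.5234.

T = 0.523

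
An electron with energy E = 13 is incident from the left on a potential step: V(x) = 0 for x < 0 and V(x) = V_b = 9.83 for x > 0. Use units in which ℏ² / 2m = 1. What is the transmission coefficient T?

T = 0.885

On each side the TISE gives plane waves with k = √(2m(E − V))/ℏ: k₁ = √(2·½·13) = 3.606, k₂ = √(2·½·3.17) = 1.780.
Continuity of ψ and ψ′ at the step yields the reflection amplitude r = (k₁ − k₂)/(k₁ + k₂) = 0.3389; thus R = |r|² = 0.1148, T = 0.8852.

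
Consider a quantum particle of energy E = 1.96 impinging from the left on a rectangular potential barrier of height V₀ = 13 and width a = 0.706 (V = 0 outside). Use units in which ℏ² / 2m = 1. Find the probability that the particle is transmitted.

T = 0.0188

Since E < V₀ the interior solution is evanescent with decay constant κ = √(2m(V₀ − E))/ℏ = 3.323.
κa = 2.346, sinh(κa) = 5.173.
Matching ψ, ψ′ at both faces gives T = [1 + V₀² sinh²(κa) / (4E(V₀ − E))]⁻¹ = 1/53.25 = 0.0188.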